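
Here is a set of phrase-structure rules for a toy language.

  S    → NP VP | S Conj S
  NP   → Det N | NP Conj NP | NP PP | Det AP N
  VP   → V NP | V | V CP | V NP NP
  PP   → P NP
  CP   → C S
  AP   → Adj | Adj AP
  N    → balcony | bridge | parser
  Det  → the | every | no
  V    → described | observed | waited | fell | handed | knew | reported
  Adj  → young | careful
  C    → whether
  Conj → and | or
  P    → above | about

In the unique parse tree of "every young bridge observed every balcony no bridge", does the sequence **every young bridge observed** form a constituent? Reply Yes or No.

[S [NP [Det every] [AP [Adj young]] [N bridge]] [VP [V observed] [NP [Det every] [N balcony]] [NP [Det no] [N bridge]]]]
The smallest constituent containing 'every young bridge observed' is the S spanning 'every young bridge observed every balcony no bridge'; no single node in the tree dominates exactly the given words.

No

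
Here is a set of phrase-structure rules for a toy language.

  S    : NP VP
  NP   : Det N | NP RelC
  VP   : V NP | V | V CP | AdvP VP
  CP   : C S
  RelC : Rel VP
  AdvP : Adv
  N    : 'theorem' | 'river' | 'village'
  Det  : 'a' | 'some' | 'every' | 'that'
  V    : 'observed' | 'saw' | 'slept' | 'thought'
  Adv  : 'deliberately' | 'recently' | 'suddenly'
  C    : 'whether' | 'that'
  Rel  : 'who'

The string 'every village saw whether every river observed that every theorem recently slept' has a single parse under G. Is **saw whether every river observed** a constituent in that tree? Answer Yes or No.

No

[S [NP [Det every] [N village]] [VP [V saw] [CP [C whether] [S [NP [Det every] [N river]] [VP [V observed] [CP [C that] [S [NP [Det every] [N theorem]] [VP [AdvP [Adv recently]] [VP [V slept]]]]]]]]]]
The smallest constituent containing 'saw whether every river observed' is the VP spanning 'saw whether every river observed that every theorem recently slept'; no single node in the tree dominates exactly the given words.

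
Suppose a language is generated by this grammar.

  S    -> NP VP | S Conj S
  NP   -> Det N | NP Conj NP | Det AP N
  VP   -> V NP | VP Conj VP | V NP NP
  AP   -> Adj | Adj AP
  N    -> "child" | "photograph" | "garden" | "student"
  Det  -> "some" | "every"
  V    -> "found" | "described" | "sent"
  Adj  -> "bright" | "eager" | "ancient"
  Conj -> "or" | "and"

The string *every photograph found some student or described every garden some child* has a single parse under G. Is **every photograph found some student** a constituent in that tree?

No

[S [NP [Det every] [N photograph]] [VP [VP [V found] [NP [Det some] [N student]]] [Conj or] [VP [V described] [NP [Det every] [N garden]] [NP [Det some] [N child]]]]]
The smallest constituent containing 'every photograph found some student' is the S spanning 'every photograph found some student or described every garden some child'; no single node in the tree dominates exactly the given words.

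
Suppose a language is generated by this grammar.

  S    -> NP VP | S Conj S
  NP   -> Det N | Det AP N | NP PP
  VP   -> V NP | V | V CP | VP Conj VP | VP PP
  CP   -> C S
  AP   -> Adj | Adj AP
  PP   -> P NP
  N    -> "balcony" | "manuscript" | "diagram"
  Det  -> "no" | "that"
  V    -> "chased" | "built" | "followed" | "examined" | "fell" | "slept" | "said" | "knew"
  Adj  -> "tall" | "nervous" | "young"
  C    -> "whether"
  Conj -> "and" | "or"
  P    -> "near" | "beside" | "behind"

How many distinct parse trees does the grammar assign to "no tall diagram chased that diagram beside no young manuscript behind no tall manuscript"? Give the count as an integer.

Two of the 5 distinct bracketings:
[S [NP [Det no] [AP [Adj tall]] [N diagram]] [VP [V chased] [NP [NP [Det that] [N diagram]] [PP [P beside] [NP [NP [Det no] [AP [Adj young]] [N manuscript]] [PP [P behind] [NP [Det no] [AP [Adj tall]] [N manuscript]]]]]]]]
[S [NP [Det no] [AP [Adj tall]] [N diagram]] [VP [V chased] [NP [NP [NP [Det that] [N diagram]] [PP [P beside] [NP [Det no] [AP [Adj young]] [N manuscript]]]] [PP [P behind] [NP [Det no] [AP [Adj tall]] [N manuscript]]]]]]
The trees differ in how a recursive rule is bracketed over the same span.

5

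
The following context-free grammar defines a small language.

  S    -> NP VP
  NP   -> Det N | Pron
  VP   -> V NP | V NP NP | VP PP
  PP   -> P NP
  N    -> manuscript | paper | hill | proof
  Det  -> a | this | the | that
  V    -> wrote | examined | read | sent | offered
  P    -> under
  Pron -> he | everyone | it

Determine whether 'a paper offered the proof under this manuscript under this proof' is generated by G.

Grammatical

S
  NP
    Det: a
    N: paper
  VP
    VP
      VP
        V: offered
        NP
          Det: the
          N: proof
      PP
        P: under
        NP
          Det: this
          N: manuscript
    PP
      P: under
      NP
        Det: this
        N: proof
The bracketing above is licensed at every node by one of the given productions, with S at the root.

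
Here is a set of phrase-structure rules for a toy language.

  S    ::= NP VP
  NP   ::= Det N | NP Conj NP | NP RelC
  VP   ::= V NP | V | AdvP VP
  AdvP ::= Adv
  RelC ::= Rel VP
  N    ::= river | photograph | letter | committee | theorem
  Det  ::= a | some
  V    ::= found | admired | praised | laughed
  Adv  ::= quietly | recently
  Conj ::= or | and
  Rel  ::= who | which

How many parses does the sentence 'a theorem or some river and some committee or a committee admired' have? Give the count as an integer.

Two of the 5 distinct bracketings:
[S [NP [NP [Det a] [N theorem]] [Conj or] [NP [NP [Det some] [N river]] [Conj and] [NP [NP [Det some] [N committee]] [Conj or] [NP [Det a] [N committee]]]]] [VP [V admired]]]
[S [NP [NP [Det a] [N theorem]] [Conj or] [NP [NP [NP [Det some] [N river]] [Conj and] [NP [Det some] [N committee]]] [Conj or] [NP [Det a] [N committee]]]] [VP [V admired]]]
The trees differ in how a recursive rule is bracketed over the same span.

5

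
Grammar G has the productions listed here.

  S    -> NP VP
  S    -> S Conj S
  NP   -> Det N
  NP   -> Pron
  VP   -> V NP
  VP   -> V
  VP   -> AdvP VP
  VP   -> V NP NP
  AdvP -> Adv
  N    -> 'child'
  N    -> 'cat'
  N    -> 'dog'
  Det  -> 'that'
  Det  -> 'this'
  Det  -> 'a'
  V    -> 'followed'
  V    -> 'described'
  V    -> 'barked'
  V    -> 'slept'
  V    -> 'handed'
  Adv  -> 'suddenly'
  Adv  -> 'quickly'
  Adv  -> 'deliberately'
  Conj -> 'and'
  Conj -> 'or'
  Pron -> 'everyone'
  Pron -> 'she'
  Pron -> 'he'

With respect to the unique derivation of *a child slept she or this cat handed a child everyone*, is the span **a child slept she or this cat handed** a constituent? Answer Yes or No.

No

[S [S [NP [Det a] [N child]] [VP [V slept] [NP [Pron she]]]] [Conj or] [S [NP [Det this] [N cat]] [VP [V handed] [NP [Det a] [N child]] [NP [Pron everyone]]]]]
The smallest constituent containing 'a child slept she or this cat handed' is the S spanning 'a child slept she or this cat handed a child everyone'; no single node in the tree dominates exactly the given words.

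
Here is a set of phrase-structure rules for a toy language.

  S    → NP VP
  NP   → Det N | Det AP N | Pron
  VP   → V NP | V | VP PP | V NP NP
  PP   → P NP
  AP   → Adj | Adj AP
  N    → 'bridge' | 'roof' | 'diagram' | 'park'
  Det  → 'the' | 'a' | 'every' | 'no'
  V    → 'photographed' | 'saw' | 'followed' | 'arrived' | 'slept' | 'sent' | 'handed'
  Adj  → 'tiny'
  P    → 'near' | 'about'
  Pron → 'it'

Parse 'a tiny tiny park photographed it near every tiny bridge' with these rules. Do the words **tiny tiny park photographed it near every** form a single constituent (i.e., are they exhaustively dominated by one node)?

No

[S [NP [Det a] [AP [Adj tiny] [AP [Adj tiny]]] [N park]] [VP [VP [V photographed] [NP [Pron it]]] [PP [P near] [NP [Det every] [AP [Adj tiny]] [N bridge]]]]]
The smallest constituent containing 'tiny tiny park photographed it near every' is the S spanning 'a tiny tiny park photographed it near every tiny bridge'; no single node in the tree dominates exactly the given words.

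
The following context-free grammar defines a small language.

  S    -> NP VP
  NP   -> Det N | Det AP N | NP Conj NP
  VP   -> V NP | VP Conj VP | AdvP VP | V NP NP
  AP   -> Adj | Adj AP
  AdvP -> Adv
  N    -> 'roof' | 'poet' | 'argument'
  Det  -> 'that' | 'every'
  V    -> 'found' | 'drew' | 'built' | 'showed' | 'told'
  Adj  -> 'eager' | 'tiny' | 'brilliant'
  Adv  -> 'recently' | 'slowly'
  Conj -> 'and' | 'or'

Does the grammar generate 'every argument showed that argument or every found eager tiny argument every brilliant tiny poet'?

A Det word can never sit immediately before a V word in any string this grammar generates, so the substring 'every found' rules out a derivation.

Ungrammatical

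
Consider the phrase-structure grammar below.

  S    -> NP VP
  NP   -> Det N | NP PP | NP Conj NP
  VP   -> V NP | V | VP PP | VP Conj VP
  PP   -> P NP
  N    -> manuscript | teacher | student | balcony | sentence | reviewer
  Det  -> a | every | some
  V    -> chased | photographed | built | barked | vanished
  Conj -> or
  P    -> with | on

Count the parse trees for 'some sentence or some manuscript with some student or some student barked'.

5

Two of the 5 distinct bracketings:
[S [NP [NP [NP [Det some] [N sentence]] [Conj or] [NP [Det some] [N manuscript]]] [PP [P with] [NP [NP [Det some] [N student]] [Conj or] [NP [Det some] [N student]]]]] [VP [V barked]]]
[S [NP [NP [Det some] [N sentence]] [Conj or] [NP [NP [Det some] [N manuscript]] [PP [P with] [NP [NP [Det some] [N student]] [Conj or] [NP [Det some] [N student]]]]]] [VP [V barked]]]
The trees differ in how a recursive rule is bracketed over the same span.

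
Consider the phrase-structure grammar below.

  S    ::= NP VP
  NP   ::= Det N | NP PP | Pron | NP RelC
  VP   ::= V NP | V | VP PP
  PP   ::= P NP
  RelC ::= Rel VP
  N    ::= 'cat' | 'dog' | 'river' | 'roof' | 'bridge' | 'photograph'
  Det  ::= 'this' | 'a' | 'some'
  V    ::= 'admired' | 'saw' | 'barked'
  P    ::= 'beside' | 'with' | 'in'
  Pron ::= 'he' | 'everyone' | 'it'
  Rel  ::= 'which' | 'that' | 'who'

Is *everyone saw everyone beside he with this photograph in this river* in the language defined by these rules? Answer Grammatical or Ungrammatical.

[S [NP [Pron everyone]] [VP [V saw] [NP [NP [Pron everyone]] [PP [P beside] [NP [NP [Pron he]] [PP [P with] [NP [NP [Det this] [N photograph]] [PP [P in] [NP [Det this] [N river]]]]]]]]]]
Each bracket corresponds to one application of a listed rule, so the string is derivable from S.

Grammatical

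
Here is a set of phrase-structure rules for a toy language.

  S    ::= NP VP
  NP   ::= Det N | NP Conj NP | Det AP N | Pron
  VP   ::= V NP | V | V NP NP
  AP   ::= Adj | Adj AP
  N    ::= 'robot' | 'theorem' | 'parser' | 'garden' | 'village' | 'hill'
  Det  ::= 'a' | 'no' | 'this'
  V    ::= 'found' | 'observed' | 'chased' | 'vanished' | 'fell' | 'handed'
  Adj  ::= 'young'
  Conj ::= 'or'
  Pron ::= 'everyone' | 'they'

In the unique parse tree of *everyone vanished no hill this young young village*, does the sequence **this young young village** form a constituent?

[S [NP [Pron everyone]] [VP [V vanished] [NP [Det no] [N hill]] [NP [Det this] [AP [Adj young] [AP [Adj young]]] [N village]]]]
The words 'this young young village' are exhaustively dominated by a single NP node (built by NP → Det AP N), so they form a constituent.

Yes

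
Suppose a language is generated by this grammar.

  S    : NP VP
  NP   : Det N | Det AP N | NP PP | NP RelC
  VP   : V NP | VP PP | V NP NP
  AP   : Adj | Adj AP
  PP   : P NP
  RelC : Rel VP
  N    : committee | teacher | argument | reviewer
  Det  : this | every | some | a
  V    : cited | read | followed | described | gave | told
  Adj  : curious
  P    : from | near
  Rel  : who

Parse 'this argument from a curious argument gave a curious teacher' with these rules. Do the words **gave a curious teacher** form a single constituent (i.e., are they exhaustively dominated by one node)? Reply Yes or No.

[S [NP [NP [Det this] [N argument]] [PP [P from] [NP [Det a] [AP [Adj curious]] [N argument]]]] [VP [V gave] [NP [Det a] [AP [Adj curious]] [N teacher]]]]
The words 'gave a curious teacher' are exhaustively dominated by a single VP node (built by VP → V NP), so they form a constituent.

Yes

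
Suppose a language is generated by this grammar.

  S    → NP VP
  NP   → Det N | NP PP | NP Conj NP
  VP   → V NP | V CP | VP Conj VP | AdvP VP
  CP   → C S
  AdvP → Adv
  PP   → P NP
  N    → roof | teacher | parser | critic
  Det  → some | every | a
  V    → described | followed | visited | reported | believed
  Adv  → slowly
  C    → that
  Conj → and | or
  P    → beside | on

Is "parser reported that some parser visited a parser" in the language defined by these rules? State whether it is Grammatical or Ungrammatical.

For S → NP VP, no prefix of the string parses as an NP.

Ungrammatical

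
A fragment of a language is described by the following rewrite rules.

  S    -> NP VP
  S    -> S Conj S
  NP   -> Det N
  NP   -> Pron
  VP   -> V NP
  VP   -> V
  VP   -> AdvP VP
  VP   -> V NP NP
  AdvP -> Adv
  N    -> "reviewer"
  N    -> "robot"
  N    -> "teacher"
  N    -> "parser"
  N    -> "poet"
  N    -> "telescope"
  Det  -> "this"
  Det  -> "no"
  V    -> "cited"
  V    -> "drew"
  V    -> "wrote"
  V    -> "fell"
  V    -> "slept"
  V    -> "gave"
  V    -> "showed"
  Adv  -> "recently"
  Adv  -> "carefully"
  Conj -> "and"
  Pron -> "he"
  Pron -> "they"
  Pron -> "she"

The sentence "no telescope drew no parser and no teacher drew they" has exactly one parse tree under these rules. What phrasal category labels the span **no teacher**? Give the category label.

S
  S
    NP
      Det: no
      N: telescope
    VP
      V: drew
      NP
        Det: no
        N: parser
  Conj: and
  S
    NP
      Det: no
      N: teacher
    VP
      V: drew
      NP
        Pron: they
The span 'no teacher' is the NP node built by NP → Det N.

NP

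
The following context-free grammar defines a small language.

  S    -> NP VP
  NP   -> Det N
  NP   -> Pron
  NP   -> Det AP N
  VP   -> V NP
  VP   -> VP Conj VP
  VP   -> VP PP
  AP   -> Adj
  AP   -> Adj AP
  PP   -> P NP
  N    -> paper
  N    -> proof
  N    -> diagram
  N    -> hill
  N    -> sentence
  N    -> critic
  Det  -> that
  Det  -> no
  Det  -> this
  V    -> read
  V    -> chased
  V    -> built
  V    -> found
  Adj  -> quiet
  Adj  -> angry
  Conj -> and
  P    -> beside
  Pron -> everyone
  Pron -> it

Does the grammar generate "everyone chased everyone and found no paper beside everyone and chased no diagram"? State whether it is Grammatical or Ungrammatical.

Grammatical

S
  NP
    Pron: everyone
  VP
    VP
      V: chased
      NP
        Pron: everyone
    Conj: and
    VP
      VP
        VP
          V: found
          NP
            Det: no
            N: paper
        PP
          P: beside
          NP
            Pron: everyone
      Conj: and
      VP
        V: chased
        NP
          Det: no
          N: diagram
The bracketing above is licensed at every node by one of the given productions, with S at the root.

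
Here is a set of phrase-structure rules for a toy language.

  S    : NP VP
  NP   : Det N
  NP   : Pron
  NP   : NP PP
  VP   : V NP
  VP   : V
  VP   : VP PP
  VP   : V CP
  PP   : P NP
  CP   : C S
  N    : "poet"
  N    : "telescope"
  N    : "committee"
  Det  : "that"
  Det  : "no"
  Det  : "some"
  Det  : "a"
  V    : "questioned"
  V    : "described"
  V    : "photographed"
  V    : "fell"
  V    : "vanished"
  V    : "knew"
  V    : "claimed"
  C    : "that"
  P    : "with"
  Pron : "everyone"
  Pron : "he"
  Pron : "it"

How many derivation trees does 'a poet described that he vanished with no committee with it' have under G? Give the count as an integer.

5

Two of the 5 distinct bracketings:
[S [NP [Det a] [N poet]] [VP [VP [V described] [CP [C that] [S [NP [Pron he]] [VP [V vanished]]]]] [PP [P with] [NP [NP [Det no] [N committee]] [PP [P with] [NP [Pron it]]]]]]]
[S [NP [Det a] [N poet]] [VP [VP [VP [V described] [CP [C that] [S [NP [Pron he]] [VP [V vanished]]]]] [PP [P with] [NP [Det no] [N committee]]]] [PP [P with] [NP [Pron it]]]]]
The difference turns on whether NP → NP PP is used at the relevant span, versus an alternative expansion of NP.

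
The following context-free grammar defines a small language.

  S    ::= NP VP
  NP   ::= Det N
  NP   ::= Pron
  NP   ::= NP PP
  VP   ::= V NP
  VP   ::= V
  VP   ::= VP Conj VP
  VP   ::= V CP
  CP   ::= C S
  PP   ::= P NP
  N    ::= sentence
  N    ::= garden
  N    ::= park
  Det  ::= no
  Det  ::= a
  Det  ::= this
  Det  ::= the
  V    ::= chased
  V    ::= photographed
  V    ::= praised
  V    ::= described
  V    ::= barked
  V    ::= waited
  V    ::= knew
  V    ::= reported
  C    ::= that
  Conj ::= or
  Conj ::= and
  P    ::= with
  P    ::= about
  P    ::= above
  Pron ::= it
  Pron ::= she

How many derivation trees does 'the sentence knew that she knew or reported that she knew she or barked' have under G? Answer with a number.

7

Two of the 7 distinct bracketings:
[S [NP [Det the] [N sentence]] [VP [VP [V knew] [CP [C that] [S [NP [Pron she]] [VP [V knew]]]]] [Conj or] [VP [VP [V reported] [CP [C that] [S [NP [Pron she]] [VP [V knew] [NP [Pron she]]]]]] [Conj or] [VP [V barked]]]]]
[S [NP [Det the] [N sentence]] [VP [VP [V knew] [CP [C that] [S [NP [Pron she]] [VP [V knew]]]]] [Conj or] [VP [V reported] [CP [C that] [S [NP [Pron she]] [VP [VP [V knew] [NP [Pron she]]] [Conj or] [VP [V barked]]]]]]]]
The trees differ in how a recursive rule is bracketed over the same span.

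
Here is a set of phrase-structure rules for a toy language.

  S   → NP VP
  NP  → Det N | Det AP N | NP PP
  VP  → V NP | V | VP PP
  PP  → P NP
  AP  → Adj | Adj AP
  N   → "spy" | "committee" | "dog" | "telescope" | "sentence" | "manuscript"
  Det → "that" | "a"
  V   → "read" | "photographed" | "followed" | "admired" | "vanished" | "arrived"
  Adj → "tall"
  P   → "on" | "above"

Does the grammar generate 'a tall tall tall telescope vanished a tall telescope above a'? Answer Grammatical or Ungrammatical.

For S → NP VP, the only prefix that parses as NP is 'a tall tall tall telescope', but the remainder 'vanished a tall telescope above a' is not a VP under these rules.

Ungrammatical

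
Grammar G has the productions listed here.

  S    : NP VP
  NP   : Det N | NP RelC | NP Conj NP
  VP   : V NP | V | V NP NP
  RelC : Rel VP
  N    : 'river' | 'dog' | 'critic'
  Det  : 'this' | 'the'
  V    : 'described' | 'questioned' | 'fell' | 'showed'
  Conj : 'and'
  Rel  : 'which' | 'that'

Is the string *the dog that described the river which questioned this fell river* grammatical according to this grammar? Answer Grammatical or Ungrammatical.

A Det word can never sit immediately before a V word in any string this grammar generates, so the substring 'this fell' rules out a derivation.

Ungrammatical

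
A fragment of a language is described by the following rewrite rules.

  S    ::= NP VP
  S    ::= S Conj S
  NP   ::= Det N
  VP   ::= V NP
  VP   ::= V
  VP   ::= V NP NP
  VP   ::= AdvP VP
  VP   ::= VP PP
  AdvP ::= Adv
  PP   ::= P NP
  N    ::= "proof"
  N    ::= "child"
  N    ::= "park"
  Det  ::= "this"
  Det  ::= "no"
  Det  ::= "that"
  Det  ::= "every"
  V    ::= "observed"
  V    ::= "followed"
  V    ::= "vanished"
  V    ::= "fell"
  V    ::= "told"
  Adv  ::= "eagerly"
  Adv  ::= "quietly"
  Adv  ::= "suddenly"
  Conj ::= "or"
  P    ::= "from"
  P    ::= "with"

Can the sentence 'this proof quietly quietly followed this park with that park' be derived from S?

Grammatical

[S [NP [Det this] [N proof]] [VP [AdvP [Adv quietly]] [VP [AdvP [Adv quietly]] [VP [VP [V followed] [NP [Det this] [N park]]] [PP [P with] [NP [Det that] [N park]]]]]]]
Each bracket corresponds to one application of a listed rule, so the string is derivable from S.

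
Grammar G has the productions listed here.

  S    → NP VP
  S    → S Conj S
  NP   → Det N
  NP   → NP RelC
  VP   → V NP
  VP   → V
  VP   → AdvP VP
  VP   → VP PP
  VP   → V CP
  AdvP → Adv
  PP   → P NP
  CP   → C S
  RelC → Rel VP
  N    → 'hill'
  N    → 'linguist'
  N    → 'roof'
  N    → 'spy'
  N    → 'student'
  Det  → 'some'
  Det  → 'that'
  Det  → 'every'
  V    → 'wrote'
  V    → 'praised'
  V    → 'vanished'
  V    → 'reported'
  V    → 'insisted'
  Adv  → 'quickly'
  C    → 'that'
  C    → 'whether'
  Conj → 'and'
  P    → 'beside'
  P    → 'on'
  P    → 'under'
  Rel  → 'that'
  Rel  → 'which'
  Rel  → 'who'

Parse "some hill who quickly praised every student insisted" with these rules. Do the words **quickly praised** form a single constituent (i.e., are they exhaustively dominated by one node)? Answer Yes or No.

[S [NP [NP [Det some] [N hill]] [RelC [Rel who] [VP [AdvP [Adv quickly]] [VP [V praised] [NP [Det every] [N student]]]]]] [VP [V insisted]]]
The smallest constituent containing 'quickly praised' is the VP spanning 'quickly praised every student'; no single node in the tree dominates exactly the given words.

No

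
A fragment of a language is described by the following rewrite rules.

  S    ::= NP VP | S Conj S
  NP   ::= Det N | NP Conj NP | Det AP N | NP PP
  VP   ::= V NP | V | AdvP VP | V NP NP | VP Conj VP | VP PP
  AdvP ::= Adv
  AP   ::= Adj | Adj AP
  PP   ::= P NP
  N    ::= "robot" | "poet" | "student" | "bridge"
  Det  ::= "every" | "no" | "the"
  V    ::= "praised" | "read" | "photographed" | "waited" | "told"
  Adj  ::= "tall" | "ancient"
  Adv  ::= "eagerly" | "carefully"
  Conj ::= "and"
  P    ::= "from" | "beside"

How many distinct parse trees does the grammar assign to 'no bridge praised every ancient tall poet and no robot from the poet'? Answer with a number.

3

Two of the 3 distinct bracketings:
[S [NP [Det no] [N bridge]] [VP [V praised] [NP [NP [Det every] [AP [Adj ancient] [AP [Adj tall]]] [N poet]] [Conj and] [NP [NP [Det no] [N robot]] [PP [P from] [NP [Det the] [N poet]]]]]]]
[S [NP [Det no] [N bridge]] [VP [V praised] [NP [NP [NP [Det every] [AP [Adj ancient] [AP [Adj tall]]] [N poet]] [Conj and] [NP [Det no] [N robot]]] [PP [P from] [NP [Det the] [N poet]]]]]]
The trees differ in how a recursive rule is bracketed over the same span.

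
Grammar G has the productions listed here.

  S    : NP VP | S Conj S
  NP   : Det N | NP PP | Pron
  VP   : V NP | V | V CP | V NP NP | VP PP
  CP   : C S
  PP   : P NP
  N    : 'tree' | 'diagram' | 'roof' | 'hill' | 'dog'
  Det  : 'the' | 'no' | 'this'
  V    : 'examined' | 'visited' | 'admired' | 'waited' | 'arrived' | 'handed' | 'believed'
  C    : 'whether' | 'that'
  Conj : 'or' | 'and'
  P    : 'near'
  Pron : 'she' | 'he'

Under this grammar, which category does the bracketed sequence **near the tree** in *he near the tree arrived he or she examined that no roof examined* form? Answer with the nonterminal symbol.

[S [S [NP [NP [Pron he]] [PP [P near] [NP [Det the] [N tree]]]] [VP [V arrived] [NP [Pron he]]]] [Conj or] [S [NP [Pron she]] [VP [V examined] [CP [C that] [S [NP [Det no] [N roof]] [VP [V examined]]]]]]]
The span 'near the tree' is the PP node built by PP → P NP.

PP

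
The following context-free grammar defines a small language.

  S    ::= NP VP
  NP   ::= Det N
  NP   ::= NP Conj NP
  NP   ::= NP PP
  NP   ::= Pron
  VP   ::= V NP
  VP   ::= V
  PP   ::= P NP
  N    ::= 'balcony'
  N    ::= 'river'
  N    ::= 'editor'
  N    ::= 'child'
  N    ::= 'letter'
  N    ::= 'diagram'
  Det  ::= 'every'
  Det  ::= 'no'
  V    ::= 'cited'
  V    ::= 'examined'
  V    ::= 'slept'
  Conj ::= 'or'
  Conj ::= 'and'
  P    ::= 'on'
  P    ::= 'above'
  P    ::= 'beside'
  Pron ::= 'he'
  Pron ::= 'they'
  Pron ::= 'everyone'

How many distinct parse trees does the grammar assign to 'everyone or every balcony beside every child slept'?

2

The two bracketings:
[S [NP [NP [Pron everyone]] [Conj or] [NP [NP [Det every] [N balcony]] [PP [P beside] [NP [Det every] [N child]]]]] [VP [V slept]]]
[S [NP [NP [NP [Pron everyone]] [Conj or] [NP [Det every] [N balcony]]] [PP [P beside] [NP [Det every] [N child]]]] [VP [V slept]]]
The trees differ in how a recursive rule is bracketed over the same span.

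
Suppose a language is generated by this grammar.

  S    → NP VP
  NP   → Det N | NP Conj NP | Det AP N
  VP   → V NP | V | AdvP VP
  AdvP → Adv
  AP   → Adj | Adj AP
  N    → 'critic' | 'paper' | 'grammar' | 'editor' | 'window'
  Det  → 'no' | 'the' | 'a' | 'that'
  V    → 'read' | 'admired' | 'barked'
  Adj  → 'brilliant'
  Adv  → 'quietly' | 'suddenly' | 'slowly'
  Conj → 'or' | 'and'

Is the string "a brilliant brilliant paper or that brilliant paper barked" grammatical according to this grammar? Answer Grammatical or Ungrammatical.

S
  NP
    NP
      Det: a
      AP
        Adj: brilliant
        AP
          Adj: brilliant
      N: paper
    Conj: or
    NP
      Det: that
      AP
        Adj: brilliant
      N: paper
  VP
    V: barked
The bracketing above is licensed at every node by one of the given productions, with S at the root.

Grammatical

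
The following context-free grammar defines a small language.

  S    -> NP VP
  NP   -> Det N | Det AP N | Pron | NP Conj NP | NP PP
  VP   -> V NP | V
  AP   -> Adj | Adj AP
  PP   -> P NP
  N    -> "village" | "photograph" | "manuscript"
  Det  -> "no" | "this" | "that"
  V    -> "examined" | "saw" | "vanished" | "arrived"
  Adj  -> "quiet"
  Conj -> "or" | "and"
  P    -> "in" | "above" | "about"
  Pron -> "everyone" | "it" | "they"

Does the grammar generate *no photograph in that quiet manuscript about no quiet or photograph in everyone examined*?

Ungrammatical

An Adj word can never sit immediately before a Conj word in any string this grammar generates, so the substring 'quiet or' rules out a derivation.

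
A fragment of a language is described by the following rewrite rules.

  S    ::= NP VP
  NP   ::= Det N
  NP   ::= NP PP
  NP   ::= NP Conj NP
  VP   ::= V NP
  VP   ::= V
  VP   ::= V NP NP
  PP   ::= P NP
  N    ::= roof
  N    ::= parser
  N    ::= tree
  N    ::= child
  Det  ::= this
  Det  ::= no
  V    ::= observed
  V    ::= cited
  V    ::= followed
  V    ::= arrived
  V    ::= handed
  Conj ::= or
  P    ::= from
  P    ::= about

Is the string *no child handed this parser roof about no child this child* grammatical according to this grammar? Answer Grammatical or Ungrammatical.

Ungrammatical

An N word can never sit immediately before an N word in any string this grammar generates, so the substring 'parser roof' rules out a derivation.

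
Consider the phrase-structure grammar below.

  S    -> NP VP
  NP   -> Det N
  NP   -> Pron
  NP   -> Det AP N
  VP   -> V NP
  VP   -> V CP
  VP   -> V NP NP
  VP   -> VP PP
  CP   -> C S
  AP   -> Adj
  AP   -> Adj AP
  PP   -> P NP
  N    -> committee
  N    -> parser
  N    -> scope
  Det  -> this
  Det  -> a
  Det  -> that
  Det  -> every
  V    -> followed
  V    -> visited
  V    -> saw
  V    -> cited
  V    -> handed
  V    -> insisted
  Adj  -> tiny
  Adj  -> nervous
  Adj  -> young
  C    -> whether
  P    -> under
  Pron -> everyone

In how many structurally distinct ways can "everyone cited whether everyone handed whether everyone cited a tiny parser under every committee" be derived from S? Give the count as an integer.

3

Two of the 3 distinct bracketings:
[S [NP [Pron everyone]] [VP [V cited] [CP [C whether] [S [NP [Pron everyone]] [VP [V handed] [CP [C whether] [S [NP [Pron everyone]] [VP [VP [V cited] [NP [Det a] [AP [Adj tiny]] [N parser]]] [PP [P under] [NP [Det every] [N committee]]]]]]]]]]]
[S [NP [Pron everyone]] [VP [V cited] [CP [C whether] [S [NP [Pron everyone]] [VP [VP [V handed] [CP [C whether] [S [NP [Pron everyone]] [VP [V cited] [NP [Det a] [AP [Adj tiny]] [N parser]]]]]] [PP [P under] [NP [Det every] [N committee]]]]]]]]
The trees differ in how a recursive rule is bracketed over the same span.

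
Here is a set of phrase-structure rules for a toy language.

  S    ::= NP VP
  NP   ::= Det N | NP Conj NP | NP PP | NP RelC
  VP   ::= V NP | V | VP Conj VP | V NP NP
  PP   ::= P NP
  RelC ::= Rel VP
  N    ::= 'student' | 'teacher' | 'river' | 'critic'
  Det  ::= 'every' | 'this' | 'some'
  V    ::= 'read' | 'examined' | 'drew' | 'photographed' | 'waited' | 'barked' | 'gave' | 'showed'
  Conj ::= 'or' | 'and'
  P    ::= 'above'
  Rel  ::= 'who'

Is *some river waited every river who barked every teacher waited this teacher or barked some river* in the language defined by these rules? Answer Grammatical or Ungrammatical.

Ungrammatical

For S → NP VP, the only prefix that parses as NP is 'some river', but the remainder 'waited every river who barked every teacher waited this teacher or barked some river' is not a VP under these rules.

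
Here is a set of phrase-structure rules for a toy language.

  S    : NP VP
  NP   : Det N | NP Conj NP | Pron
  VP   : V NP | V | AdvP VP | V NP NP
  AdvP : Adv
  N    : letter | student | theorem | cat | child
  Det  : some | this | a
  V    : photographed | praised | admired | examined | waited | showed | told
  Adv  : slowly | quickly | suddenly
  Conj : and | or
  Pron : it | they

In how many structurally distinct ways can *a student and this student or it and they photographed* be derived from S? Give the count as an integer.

Two of the 5 distinct bracketings:
[S [NP [NP [Det a] [N student]] [Conj and] [NP [NP [Det this] [N student]] [Conj or] [NP [NP [Pron it]] [Conj and] [NP [Pron they]]]]] [VP [V photographed]]]
[S [NP [NP [Det a] [N student]] [Conj and] [NP [NP [NP [Det this] [N student]] [Conj or] [NP [Pron it]]] [Conj and] [NP [Pron they]]]] [VP [V photographed]]]
The trees differ in how a recursive rule is bracketed over the same span.

5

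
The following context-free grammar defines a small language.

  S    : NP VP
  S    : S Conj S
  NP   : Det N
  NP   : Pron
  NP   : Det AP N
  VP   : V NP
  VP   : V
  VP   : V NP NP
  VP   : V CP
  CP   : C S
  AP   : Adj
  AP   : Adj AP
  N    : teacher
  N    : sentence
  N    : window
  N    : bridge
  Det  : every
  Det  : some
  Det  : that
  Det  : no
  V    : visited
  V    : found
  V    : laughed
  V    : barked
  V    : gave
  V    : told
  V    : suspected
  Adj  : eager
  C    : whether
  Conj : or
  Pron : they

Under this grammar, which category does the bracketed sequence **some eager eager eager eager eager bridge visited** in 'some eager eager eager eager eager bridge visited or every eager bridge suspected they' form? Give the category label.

S

S
  S
    NP
      Det: some
      AP
        Adj: eager
        AP
          Adj: eager
          AP
            Adj: eager
            AP
              Adj: eager
              AP
                Adj: eager
      N: bridge
    VP
      V: visited
  Conj: or
  S
    NP
      Det: every
      AP
        Adj: eager
      N: bridge
    VP
      V: suspected
      NP
        Pron: they
The span 'some eager eager eager eager eager bridge visited' is the S node built by S → NP VP.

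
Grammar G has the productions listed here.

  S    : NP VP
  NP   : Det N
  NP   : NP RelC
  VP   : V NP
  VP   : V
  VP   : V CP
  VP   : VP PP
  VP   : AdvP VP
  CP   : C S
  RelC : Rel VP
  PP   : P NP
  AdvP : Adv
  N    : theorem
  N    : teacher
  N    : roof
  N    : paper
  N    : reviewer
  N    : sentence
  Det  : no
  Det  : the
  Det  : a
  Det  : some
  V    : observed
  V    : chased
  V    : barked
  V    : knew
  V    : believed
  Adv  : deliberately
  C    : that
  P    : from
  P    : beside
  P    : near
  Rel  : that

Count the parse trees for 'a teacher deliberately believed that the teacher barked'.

1

[S [NP [Det a] [N teacher]] [VP [AdvP [Adv deliberately]] [VP [V believed] [CP [C that] [S [NP [Det the] [N teacher]] [VP [V barked]]]]]]]
No rule offers an alternative attachment or grouping for any span, so this is the only derivation.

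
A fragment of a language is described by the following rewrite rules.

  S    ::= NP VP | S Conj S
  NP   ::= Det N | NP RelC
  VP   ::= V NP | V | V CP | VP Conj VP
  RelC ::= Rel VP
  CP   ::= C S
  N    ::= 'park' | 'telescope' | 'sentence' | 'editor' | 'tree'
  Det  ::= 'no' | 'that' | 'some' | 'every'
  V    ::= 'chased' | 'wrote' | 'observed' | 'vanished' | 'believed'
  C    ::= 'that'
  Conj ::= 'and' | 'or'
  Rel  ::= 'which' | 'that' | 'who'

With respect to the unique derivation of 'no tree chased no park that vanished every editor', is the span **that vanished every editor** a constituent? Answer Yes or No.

Yes

[S [NP [Det no] [N tree]] [VP [V chased] [NP [NP [Det no] [N park]] [RelC [Rel that] [VP [V vanished] [NP [Det every] [N editor]]]]]]]
The words 'that vanished every editor' are exhaustively dominated by a single RelC node (built by RelC → Rel VP), so they form a constituent.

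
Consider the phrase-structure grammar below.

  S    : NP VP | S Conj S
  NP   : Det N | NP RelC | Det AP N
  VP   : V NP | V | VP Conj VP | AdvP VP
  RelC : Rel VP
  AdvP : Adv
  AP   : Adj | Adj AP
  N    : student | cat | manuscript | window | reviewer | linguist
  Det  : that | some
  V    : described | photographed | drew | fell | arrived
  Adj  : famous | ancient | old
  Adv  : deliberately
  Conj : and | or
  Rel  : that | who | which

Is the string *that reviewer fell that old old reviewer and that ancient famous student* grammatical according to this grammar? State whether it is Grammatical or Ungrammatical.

For S → NP VP, the only prefix that parses as NP is 'that reviewer', but the remainder 'fell that old old reviewer and that ancient famous student' is not a VP under these rules. The alternative S rule S → S Conj S likewise has no satisfying split.

Ungrammatical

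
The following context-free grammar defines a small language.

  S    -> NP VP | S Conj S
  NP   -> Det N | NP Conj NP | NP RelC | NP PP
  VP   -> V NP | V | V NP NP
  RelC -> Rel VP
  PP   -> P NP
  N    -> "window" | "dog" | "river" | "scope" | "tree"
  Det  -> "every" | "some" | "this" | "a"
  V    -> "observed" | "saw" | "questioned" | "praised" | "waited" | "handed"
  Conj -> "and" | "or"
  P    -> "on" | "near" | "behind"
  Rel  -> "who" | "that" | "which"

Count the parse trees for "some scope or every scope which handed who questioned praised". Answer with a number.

3

Two of the 3 distinct bracketings:
[S [NP [NP [Det some] [N scope]] [Conj or] [NP [NP [NP [Det every] [N scope]] [RelC [Rel which] [VP [V handed]]]] [RelC [Rel who] [VP [V questioned]]]]] [VP [V praised]]]
[S [NP [NP [NP [Det some] [N scope]] [Conj or] [NP [NP [Det every] [N scope]] [RelC [Rel which] [VP [V handed]]]]] [RelC [Rel who] [VP [V questioned]]]] [VP [V praised]]]
The trees differ in how a recursive rule is bracketed over the same span.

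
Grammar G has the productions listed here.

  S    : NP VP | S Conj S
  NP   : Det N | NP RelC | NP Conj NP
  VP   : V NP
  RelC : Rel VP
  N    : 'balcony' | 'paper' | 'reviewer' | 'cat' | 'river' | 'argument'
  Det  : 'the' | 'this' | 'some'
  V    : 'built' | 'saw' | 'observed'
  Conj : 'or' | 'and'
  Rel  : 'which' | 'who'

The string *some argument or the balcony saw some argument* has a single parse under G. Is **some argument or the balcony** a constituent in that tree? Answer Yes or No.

Yes

[S [NP [NP [Det some] [N argument]] [Conj or] [NP [Det the] [N balcony]]] [VP [V saw] [NP [Det some] [N argument]]]]
The words 'some argument or the balcony' are exhaustively dominated by a single NP node (built by NP → NP Conj NP), so they form a constituent.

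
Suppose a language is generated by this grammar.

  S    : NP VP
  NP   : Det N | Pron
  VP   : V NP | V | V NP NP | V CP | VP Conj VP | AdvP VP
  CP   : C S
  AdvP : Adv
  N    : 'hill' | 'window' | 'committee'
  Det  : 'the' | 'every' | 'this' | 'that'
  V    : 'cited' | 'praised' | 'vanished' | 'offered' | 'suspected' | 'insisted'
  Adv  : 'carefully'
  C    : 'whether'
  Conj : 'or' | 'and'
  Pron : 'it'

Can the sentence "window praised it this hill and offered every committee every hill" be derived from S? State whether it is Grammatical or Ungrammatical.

For S → NP VP, no prefix of the string parses as an NP.

Ungrammatical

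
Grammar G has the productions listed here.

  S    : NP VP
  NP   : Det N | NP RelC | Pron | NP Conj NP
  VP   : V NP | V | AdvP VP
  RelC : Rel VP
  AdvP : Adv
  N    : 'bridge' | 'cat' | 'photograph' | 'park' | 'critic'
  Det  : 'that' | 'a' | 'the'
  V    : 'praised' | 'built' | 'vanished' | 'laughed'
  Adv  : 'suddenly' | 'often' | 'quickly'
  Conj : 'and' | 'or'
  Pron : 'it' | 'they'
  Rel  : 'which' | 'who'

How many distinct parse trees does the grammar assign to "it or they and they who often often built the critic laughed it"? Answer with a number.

5

Two of the 5 distinct bracketings:
[S [NP [NP [NP [Pron it]] [Conj or] [NP [NP [Pron they]] [Conj and] [NP [Pron they]]]] [RelC [Rel who] [VP [AdvP [Adv often]] [VP [AdvP [Adv often]] [VP [V built] [NP [Det the] [N critic]]]]]]] [VP [V laughed] [NP [Pron it]]]]
[S [NP [NP [NP [NP [Pron it]] [Conj or] [NP [Pron they]]] [Conj and] [NP [Pron they]]] [RelC [Rel who] [VP [AdvP [Adv often]] [VP [AdvP [Adv often]] [VP [V built] [NP [Det the] [N critic]]]]]]] [VP [V laughed] [NP [Pron it]]]]
The trees differ in how a recursive rule is bracketed over the same span.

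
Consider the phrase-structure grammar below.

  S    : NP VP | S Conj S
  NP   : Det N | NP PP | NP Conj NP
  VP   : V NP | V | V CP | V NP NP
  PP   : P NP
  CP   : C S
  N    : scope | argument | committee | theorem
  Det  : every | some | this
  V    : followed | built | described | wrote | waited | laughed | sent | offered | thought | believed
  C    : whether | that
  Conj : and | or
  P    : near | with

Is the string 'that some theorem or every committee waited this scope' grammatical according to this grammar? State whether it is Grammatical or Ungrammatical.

Ungrammatical

For S → NP VP, no prefix of the string parses as an NP. The alternative S rule S → S Conj S likewise has no satisfying split.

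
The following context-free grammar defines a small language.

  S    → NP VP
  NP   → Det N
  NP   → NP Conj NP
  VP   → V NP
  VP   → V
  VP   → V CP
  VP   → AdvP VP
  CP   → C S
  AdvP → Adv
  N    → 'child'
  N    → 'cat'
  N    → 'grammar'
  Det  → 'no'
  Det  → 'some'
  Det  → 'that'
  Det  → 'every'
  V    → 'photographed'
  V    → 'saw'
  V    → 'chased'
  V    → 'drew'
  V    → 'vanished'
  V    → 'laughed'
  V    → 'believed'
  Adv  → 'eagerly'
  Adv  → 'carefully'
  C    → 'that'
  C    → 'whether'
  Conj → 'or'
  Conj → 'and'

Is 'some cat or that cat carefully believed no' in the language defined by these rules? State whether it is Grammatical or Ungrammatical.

Ungrammatical

For S → NP VP, every NP-prefix leaves a non-VP remainder: after 'some cat' the remainder is not a VP; after 'some cat or that cat' the remainder is not a VP.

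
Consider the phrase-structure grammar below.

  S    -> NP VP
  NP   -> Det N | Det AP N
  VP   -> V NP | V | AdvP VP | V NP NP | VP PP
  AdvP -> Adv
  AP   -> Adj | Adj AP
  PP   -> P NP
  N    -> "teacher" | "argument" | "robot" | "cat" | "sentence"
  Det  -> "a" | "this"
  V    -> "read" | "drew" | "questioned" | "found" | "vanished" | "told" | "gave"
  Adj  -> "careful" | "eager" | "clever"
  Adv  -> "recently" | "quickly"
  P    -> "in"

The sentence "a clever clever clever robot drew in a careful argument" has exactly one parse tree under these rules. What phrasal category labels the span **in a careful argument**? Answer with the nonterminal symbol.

PP

S
  NP
    Det: a
    AP
      Adj: clever
      AP
        Adj: clever
        AP
          Adj: clever
    N: robot
  VP
    VP
      V: drew
    PP
      P: in
      NP
        Det: a
        AP
          Adj: careful
        N: argument
The span 'in a careful argument' is the PP node built by PP → P NP.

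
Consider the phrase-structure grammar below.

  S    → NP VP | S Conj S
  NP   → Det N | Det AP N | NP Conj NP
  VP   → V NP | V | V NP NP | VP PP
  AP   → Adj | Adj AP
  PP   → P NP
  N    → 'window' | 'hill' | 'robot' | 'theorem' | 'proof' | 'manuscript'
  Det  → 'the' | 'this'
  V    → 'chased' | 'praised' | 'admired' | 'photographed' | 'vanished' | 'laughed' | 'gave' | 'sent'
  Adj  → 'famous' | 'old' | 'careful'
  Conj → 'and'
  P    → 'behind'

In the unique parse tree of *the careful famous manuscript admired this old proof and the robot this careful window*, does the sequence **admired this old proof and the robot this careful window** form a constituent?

[S [NP [Det the] [AP [Adj careful] [AP [Adj famous]]] [N manuscript]] [VP [V admired] [NP [NP [Det this] [AP [Adj old]] [N proof]] [Conj and] [NP [Det the] [N robot]]] [NP [Det this] [AP [Adj careful]] [N window]]]]
The words 'admired this old proof and the robot this careful window' are exhaustively dominated by a single VP node (built by VP → V NP NP), so they form a constituent.

Yes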